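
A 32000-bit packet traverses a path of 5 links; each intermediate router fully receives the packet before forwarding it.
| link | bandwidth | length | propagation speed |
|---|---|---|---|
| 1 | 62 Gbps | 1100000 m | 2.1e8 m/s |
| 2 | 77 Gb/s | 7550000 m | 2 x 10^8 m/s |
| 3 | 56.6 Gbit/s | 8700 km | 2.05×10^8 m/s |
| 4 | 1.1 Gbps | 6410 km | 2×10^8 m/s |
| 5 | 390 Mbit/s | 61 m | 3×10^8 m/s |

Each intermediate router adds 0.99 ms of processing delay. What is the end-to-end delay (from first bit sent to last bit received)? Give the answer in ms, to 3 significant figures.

122 ms

Transmission delays (L/R per hop): 0.000516129, 0.000415584, 0.000565371, 0.0290909, 0.0820513 ms; sum = 0.112639 ms.
Propagation delays (d/s per hop): 5.2381, 37.75, 42.439, 32.05, 0.000203333 ms; sum = 117.477 ms.
Processing at 4 router(s): 4 × 0.99 ms = 3.96 ms.
End-to-end = 122 ms.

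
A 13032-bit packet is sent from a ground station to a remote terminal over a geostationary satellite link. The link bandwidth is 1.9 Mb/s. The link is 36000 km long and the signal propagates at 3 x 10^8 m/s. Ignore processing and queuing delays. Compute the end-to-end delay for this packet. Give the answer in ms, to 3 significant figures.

Transmission delay = L/R = 13032 / 1900000 = 6.85895 ms.
Propagation delay = d/s = 36000000 m / 300000000 m/s = 120 ms.
Total = 127 ms.

127 ms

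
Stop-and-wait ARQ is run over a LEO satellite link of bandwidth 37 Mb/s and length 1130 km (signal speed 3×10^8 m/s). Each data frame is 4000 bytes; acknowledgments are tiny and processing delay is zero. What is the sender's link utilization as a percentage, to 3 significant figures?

t_tx = L/R = 32000/37000000 = 0.000864865 s.
t_prop = 1130000/300000000 = 0.00376667 s; RTT = 0.00753333 s.
Cycle = t_tx + RTT = 0.0083982 s.
Utilization = t_tx / cycle = 0.000864865/0.0083982 = 10.3 %.

10.3 %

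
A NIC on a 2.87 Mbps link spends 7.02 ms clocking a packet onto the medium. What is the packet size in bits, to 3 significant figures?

20100 bits

L = R × t_tx = 2870000 b/s × 0.00702 s = 20147.4 bits.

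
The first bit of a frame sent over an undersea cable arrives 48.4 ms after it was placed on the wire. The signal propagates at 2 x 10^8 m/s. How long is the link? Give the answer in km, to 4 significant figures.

9680 km

d = s × t_prop = 200000000 × 0.0484 = 9680 km.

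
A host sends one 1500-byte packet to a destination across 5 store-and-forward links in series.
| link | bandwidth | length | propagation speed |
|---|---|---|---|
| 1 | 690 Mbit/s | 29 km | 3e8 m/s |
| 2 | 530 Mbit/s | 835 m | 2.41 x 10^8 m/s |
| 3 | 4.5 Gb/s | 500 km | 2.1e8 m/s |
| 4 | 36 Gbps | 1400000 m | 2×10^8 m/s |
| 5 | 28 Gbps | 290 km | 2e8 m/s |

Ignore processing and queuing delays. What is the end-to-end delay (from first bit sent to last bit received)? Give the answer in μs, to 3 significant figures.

11000 μs

L = 1500 × 8 = 12000 bits.
Transmission delays (L/R per hop): 17.3913, 22.6415, 2.66667, 0.333333, 0.428571 μs; sum = 43.4614 μs.
Propagation delays (d/s per hop): 96.6667, 3.46473, 2380.95, 7000, 1450 μs; sum = 10931.1 μs.
End-to-end = 11000 μs.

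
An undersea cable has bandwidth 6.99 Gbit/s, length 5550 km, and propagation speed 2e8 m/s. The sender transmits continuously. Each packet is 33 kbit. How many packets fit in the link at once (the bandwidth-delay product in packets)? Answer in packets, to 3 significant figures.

Propagation delay = 5550000 / 200000000 = 0.02775 s.
BDP = R × t_prop = 6990000000 × 0.02775 = 193973000 bits.
In packets of 33000 bits: 5880 packets.

5880 packets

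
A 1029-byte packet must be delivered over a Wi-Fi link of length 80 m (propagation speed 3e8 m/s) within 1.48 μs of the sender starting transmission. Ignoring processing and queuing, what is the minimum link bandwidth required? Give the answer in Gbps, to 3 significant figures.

L = 8232 bits.
Propagation delay = 80 / 300000000 = 0.266667 μs.
Transmission budget = 1.48 − 0.266667 = 1.21333 μs.
R ≥ L / t_tx = 8232 bits / 1.21333e-06 s = 6.78 Gbps.

6.78 Gbps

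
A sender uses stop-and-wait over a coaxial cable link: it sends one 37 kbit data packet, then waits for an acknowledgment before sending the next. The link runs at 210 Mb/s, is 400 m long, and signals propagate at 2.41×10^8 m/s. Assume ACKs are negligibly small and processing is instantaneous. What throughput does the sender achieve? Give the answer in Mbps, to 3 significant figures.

206 Mbps

t_tx = L/R = 37000/210000000 = 0.00017619 s.
t_prop = 400/241000000 = 1.65975e-06 s; RTT = 3.3195e-06 s.
Cycle = t_tx + RTT = 0.00017951 s.
Throughput = L / cycle = 37000 / 0.00017951 = 206 Mbps.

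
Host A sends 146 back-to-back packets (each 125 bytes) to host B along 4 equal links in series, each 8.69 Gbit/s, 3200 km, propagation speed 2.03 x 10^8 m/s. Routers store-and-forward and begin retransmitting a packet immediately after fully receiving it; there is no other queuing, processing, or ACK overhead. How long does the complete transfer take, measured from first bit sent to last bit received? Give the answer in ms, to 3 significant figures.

Per-hop transmission t_tx = L/R = 1000/8690000000 = 0.000115075 ms.
Per-hop propagation t_prop = 3200000/2.03e+08 = 15.7635 ms.
Pipeline fill: first packet needs 4·t_tx to clear all hops; remaining 145 packets each add one t_tx.
Total = (4+146-1)·t_tx + 4·t_prop = 149·0.000115075 + 4·15.7635 = 63.1 ms.

63.1 ms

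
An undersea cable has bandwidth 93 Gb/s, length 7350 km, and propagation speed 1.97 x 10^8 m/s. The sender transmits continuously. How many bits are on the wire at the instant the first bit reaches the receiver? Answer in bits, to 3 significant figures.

Propagation delay = 7350000 / 197000000 = 0.0373096 s.
BDP = R × t_prop = 93000000000 × 0.0373096 = 3469800000 bits.

3470000000 bits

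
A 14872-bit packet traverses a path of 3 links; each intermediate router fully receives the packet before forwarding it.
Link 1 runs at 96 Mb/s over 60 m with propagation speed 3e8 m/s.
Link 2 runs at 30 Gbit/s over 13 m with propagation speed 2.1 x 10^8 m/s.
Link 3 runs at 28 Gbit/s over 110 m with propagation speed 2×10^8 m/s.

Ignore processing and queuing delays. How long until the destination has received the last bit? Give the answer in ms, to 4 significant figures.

0.1568 ms

Transmission delays (L/R per hop): 0.154917, 0.000495733, 0.000531143 ms; sum = 0.155944 ms.
Propagation delays (d/s per hop): 0.0002, 6.19048e-05, 0.00055 ms; sum = 0.000811905 ms.
End-to-end = 0.1568 ms.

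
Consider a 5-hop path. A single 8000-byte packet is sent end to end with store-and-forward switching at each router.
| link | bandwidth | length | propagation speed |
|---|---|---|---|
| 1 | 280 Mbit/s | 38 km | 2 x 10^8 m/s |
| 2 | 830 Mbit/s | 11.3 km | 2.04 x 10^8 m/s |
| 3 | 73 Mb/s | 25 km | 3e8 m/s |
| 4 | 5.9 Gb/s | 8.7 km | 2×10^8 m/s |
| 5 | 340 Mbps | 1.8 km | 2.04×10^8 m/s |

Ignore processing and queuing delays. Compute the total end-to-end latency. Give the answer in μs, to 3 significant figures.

1760 μs

L = 8000 × 8 = 64000 bits.
Transmission delays (L/R per hop): 228.571, 77.1084, 876.712, 10.8475, 188.235 μs; sum = 1381.47 μs.
Propagation delays (d/s per hop): 190, 55.3922, 83.3333, 43.5, 8.82353 μs; sum = 381.049 μs.
End-to-end = 1760 μs.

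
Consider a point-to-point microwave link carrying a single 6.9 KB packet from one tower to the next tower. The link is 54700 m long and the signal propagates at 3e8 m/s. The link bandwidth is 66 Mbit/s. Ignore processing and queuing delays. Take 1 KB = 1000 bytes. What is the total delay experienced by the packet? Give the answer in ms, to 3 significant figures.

L = 55200 bits.
Transmission delay = L/R = 55200 / 66000000 = 0.836364 ms.
Propagation delay = d/s = 54700 m / 300000000 m/s = 0.182333 ms.
Total = 1.02 ms.

1.02 ms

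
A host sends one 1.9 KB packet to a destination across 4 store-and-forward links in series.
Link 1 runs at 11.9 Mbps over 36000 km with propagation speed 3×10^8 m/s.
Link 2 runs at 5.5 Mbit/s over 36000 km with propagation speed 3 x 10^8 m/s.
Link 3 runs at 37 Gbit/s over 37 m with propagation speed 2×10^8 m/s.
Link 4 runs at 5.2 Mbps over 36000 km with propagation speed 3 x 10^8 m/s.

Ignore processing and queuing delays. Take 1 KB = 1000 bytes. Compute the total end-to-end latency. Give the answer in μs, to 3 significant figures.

367000 μs

L = 15200 bits.
Transmission delays (L/R per hop): 1277.31, 2763.64, 0.410811, 2923.08 μs; sum = 6964.44 μs.
Propagation delays (d/s per hop): 120000, 120000, 0.185, 120000 μs; sum = 360000 μs.
End-to-end = 367000 μs.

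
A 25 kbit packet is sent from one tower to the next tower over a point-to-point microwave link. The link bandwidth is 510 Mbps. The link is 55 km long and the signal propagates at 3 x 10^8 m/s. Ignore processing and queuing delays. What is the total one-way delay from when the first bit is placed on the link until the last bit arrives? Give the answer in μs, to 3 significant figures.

L = 25000 bits.
Transmission delay = L/R = 25000 / 510000000 = 49.0196 μs.
Propagation delay = d/s = 55000 m / 300000000 m/s = 183.333 μs.
Total = 232 μs.

232 μs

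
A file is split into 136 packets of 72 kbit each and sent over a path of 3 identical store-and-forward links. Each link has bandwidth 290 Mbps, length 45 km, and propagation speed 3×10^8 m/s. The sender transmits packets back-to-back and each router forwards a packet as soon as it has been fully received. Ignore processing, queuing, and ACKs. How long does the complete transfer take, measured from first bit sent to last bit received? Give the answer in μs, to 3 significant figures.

Per-hop transmission t_tx = L/R = 72000/290000000 = 248.276 μs.
Per-hop propagation t_prop = 45000/300000000 = 150 μs.
Pipeline fill: first packet needs 3·t_tx to clear all hops; remaining 135 packets each add one t_tx.
Total = (3+136-1)·t_tx + 3·t_prop = 138·248.276 + 3·150 = 34700 μs.

34700 μs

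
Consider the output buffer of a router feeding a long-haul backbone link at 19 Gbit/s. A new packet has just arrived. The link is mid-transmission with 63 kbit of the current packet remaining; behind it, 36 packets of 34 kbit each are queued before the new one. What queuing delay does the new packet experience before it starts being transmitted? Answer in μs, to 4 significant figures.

67.74 μs

Each queued packet: L/R = 34000/19000000000 = 1.78947 μs.
36 queued → 64.4211 μs.
Plus remaining 63000 bits of current packet: 3.31579 μs.
Queuing delay = 67.74 μs.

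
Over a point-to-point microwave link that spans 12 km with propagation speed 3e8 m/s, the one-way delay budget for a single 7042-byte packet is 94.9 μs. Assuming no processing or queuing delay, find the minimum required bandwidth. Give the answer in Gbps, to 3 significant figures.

1.03 Gbps

L = 56336 bits.
Propagation delay = 12000 / 300000000 = 40 μs.
Transmission budget = 94.9 − 40 = 54.9 μs.
R ≥ L / t_tx = 56336 bits / 5.49e-05 s = 1.03 Gbps.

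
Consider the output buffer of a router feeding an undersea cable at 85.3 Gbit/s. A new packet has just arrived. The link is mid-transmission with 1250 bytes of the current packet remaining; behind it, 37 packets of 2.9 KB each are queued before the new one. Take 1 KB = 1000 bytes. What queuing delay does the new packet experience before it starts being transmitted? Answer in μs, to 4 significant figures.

Each queued packet: L/R = 23200/85300000000 = 0.271981 μs.
37 queued → 10.0633 μs.
Plus remaining 10000 bits of current packet: 0.117233 μs.
Queuing delay = 10.18 μs.

10.18 μs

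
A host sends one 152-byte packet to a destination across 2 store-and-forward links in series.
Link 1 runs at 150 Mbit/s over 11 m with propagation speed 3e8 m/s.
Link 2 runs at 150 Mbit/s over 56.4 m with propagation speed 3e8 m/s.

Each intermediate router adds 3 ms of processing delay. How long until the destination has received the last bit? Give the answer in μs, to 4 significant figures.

L = 152 × 8 = 1216 bits.
Transmission delay per hop = L/R = 1216/150000000 = 8.10667 μs; 2 hops → 16.2133 μs.
Propagation delays (d/s per hop): 0.0366667, 0.188 μs; sum = 0.224667 μs.
Processing at 1 router(s): 1 × 3 ms = 3000 μs.
End-to-end = 3016 μs.

3016 μs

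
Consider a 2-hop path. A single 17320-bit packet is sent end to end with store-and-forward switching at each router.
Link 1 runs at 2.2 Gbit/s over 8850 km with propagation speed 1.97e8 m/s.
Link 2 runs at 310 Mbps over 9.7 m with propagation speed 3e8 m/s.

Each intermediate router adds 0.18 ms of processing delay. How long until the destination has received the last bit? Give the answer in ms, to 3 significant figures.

45.2 ms

Transmission delays (L/R per hop): 0.00787273, 0.055871 ms; sum = 0.0637437 ms.
Propagation delays (d/s per hop): 44.9239, 3.23333e-05 ms; sum = 44.9239 ms.
Processing at 1 router(s): 1 × 0.18 ms = 0.18 ms.
End-to-end = 45.2 ms.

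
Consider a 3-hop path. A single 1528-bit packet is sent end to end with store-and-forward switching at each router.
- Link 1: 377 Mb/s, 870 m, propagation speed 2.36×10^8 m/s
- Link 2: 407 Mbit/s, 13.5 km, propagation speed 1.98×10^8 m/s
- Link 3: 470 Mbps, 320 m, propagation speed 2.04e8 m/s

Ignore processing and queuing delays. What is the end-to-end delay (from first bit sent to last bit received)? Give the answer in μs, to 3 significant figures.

Transmission delays (L/R per hop): 4.05305, 3.7543, 3.25106 μs; sum = 11.0584 μs.
Propagation delays (d/s per hop): 3.68644, 68.1818, 1.56863 μs; sum = 73.4369 μs.
End-to-end = 84.5 μs.

84.5 μs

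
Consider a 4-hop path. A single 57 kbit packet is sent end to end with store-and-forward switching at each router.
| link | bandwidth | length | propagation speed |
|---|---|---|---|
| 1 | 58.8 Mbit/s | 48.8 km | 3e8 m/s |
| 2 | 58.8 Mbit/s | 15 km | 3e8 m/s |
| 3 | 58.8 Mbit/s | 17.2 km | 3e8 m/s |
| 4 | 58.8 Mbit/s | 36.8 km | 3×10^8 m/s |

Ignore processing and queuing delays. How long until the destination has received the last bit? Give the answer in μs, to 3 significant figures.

L = 57000 bits.
Transmission delay per hop = L/R = 57000/58800000 = 969.388 μs; 4 hops → 3877.55 μs.
Propagation delays (d/s per hop): 162.667, 50, 57.3333, 122.667 μs; sum = 392.667 μs.
End-to-end = 4270 μs.

4270 μs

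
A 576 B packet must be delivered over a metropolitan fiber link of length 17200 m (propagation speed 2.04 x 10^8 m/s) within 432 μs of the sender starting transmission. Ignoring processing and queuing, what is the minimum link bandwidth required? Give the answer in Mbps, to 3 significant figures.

13.3 Mbps

L = 4608 bits.
Propagation delay = 17200 / 204000000 = 84.3137 μs.
Transmission budget = 432 − 84.3137 = 347.686 μs.
R ≥ L / t_tx = 4608 bits / 0.000347686 s = 13.3 Mbps.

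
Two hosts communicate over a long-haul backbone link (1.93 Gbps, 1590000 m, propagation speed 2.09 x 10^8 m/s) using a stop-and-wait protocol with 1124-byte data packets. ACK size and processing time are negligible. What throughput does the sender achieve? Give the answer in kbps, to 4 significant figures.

t_tx = L/R = 8992/1930000000 = 4.65907e-06 s.
t_prop = 1590000/209000000 = 0.00760766 s; RTT = 0.0152153 s.
Cycle = t_tx + RTT = 0.01522 s.
Throughput = L / cycle = 8992 / 0.01522 = 590.8 kbps.

590.8 kbps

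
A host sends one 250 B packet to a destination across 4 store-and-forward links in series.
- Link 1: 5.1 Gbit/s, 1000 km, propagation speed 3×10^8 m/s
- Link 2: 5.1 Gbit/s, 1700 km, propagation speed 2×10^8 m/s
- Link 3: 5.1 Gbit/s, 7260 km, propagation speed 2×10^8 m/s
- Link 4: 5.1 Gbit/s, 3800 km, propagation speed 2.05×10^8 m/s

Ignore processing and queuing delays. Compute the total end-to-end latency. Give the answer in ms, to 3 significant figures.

66.7 ms

L = 250 × 8 = 2000 bits.
Transmission delay per hop = L/R = 2000/5100000000 = 0.000392157 ms; 4 hops → 0.00156863 ms.
Propagation delays (d/s per hop): 3.33333, 8.5, 36.3, 18.5366 ms; sum = 66.6699 ms.
End-to-end = 66.7 ms.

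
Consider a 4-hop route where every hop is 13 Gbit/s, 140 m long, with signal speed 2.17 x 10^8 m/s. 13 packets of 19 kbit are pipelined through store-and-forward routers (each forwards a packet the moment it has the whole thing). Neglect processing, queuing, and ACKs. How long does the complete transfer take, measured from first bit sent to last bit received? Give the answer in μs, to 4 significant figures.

25.97 μs

Per-hop transmission t_tx = L/R = 19000/13000000000 = 1.46154 μs.
Per-hop propagation t_prop = 140/217000000 = 0.645161 μs.
Pipeline fill: first packet needs 4·t_tx to clear all hops; remaining 12 packets each add one t_tx.
Total = (4+13-1)·t_tx + 4·t_prop = 16·1.46154 + 4·0.645161 = 25.97 μs.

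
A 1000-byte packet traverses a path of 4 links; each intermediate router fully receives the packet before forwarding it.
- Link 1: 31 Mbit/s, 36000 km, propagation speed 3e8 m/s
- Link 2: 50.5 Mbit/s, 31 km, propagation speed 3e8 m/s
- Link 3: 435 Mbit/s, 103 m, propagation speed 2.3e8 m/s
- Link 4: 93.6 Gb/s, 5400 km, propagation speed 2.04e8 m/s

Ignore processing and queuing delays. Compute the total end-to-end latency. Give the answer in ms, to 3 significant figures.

L = 1000 × 8 = 8000 bits.
Transmission delays (L/R per hop): 0.258065, 0.158416, 0.0183908, 8.54701e-05 ms; sum = 0.434957 ms.
Propagation delays (d/s per hop): 120, 0.103333, 0.000447826, 26.4706 ms; sum = 146.574 ms.
End-to-end = 147 ms.

147 ms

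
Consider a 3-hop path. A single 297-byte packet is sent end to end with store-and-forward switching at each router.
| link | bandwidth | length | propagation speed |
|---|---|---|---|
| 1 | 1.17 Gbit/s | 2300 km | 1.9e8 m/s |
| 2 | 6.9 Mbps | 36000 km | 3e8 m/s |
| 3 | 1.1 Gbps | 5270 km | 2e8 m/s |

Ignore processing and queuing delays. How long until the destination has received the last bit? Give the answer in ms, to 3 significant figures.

L = 297 × 8 = 2376 bits.
Transmission delays (L/R per hop): 0.00203077, 0.344348, 0.00216 ms; sum = 0.348539 ms.
Propagation delays (d/s per hop): 12.1053, 120, 26.35 ms; sum = 158.455 ms.
End-to-end = 159 ms.

159 ms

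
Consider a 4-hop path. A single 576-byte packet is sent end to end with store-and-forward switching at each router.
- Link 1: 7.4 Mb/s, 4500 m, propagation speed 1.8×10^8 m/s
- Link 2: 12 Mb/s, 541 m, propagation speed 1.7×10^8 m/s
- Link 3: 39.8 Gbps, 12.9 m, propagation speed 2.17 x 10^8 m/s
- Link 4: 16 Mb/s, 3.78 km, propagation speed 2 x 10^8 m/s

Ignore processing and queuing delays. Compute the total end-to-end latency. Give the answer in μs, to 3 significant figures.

L = 576 × 8 = 4608 bits.
Transmission delays (L/R per hop): 622.703, 384, 0.115779, 288 μs; sum = 1294.82 μs.
Propagation delays (d/s per hop): 25, 3.18235, 0.059447, 18.9 μs; sum = 47.1418 μs.
End-to-end = 1340 μs.

1340 μs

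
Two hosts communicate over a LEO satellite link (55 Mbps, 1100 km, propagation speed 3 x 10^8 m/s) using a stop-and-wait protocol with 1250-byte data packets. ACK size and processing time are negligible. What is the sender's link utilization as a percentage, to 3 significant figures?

2.42 %

t_tx = L/R = 10000/55000000 = 0.000181818 s.
t_prop = 1100000/300000000 = 0.00366667 s; RTT = 0.00733333 s.
Cycle = t_tx + RTT = 0.00751515 s.
Utilization = t_tx / cycle = 0.000181818/0.00751515 = 2.42 %.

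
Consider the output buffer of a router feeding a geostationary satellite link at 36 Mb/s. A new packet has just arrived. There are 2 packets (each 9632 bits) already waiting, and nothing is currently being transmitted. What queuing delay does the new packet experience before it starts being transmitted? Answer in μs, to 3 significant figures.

535 μs

Each queued packet: L/R = 9632/36000000 = 267.556 μs.
2 queued → 535.111 μs.
Queuing delay = 535 μs.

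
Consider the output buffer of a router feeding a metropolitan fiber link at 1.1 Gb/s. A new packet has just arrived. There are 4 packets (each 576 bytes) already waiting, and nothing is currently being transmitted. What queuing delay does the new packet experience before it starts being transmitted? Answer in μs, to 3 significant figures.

Each queued packet: L/R = 4608/1100000000 = 4.18909 μs.
4 queued → 16.7564 μs.
Queuing delay = 16.8 μs.

16.8 μs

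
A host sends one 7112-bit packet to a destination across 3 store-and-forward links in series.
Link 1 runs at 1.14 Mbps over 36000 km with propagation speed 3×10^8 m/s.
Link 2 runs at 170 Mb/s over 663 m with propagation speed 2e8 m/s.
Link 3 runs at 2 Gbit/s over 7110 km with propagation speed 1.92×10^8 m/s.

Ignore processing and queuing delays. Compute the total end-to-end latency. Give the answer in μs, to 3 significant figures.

163000 μs

Transmission delays (L/R per hop): 6238.6, 41.8353, 3.556 μs; sum = 6283.99 μs.
Propagation delays (d/s per hop): 120000, 3.315, 37031.3 μs; sum = 157035 μs.
End-to-end = 163000 μs.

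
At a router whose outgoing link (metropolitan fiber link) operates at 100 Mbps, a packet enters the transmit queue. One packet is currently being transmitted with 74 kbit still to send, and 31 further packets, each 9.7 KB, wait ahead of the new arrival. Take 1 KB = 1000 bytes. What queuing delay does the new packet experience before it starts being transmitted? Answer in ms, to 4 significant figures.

Each queued packet: L/R = 77600/100000000 = 0.776 ms.
31 queued → 24.056 ms.
Plus remaining 74000 bits of current packet: 0.74 ms.
Queuing delay = 24.80 ms.

24.80 ms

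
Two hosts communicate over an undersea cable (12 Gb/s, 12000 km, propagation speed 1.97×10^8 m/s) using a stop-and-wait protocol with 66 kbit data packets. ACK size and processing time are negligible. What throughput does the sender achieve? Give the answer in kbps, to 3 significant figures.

t_tx = L/R = 66000/12000000000 = 5.5e-06 s.
t_prop = 12000000/197000000 = 0.0609137 s; RTT = 0.121827 s.
Cycle = t_tx + RTT = 0.121833 s.
Throughput = L / cycle = 66000 / 0.121833 = 542 kbps.

542 kbps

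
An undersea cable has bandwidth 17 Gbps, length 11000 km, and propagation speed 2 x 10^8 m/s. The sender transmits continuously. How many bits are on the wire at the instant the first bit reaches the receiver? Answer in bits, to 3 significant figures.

Propagation delay = 11000000 / 200000000 = 0.055 s.
BDP = R × t_prop = 17000000000 × 0.055 = 935000000 bits.

935000000 bits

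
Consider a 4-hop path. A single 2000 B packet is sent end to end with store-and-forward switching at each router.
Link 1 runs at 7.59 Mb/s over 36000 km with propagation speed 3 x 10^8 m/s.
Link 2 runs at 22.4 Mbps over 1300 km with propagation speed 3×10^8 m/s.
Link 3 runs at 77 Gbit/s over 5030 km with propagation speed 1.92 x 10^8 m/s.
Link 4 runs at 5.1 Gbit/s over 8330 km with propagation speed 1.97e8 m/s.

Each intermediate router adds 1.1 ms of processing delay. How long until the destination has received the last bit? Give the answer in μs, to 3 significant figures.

L = 2000 × 8 = 16000 bits.
Transmission delays (L/R per hop): 2108.04, 714.286, 0.207792, 3.13725 μs; sum = 2825.67 μs.
Propagation delays (d/s per hop): 120000, 4333.33, 26197.9, 42284.3 μs; sum = 192816 μs.
Processing at 3 router(s): 3 × 1.1 ms = 3300 μs.
End-to-end = 199000 μs.

199000 μs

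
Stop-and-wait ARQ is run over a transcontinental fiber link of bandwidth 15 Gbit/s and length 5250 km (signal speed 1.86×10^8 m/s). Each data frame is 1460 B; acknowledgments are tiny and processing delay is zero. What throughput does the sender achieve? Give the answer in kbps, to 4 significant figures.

206.9 kbps

t_tx = L/R = 11680/15000000000 = 7.78667e-07 s.
t_prop = 5250000/186000000 = 0.0282258 s; RTT = 0.0564516 s.
Cycle = t_tx + RTT = 0.0564524 s.
Throughput = L / cycle = 11680 / 0.0564524 = 206.9 kbps.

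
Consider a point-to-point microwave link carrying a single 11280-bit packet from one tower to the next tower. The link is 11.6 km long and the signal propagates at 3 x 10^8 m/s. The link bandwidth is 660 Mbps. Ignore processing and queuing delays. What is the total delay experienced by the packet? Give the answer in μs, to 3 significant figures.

Transmission delay = L/R = 11280 / 660000000 = 17.0909 μs.
Propagation delay = d/s = 11600 m / 300000000 m/s = 38.6667 μs.
Total = 55.8 μs.

55.8 μs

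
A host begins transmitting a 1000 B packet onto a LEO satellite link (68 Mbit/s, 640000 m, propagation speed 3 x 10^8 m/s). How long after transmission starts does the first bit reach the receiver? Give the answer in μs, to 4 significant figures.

First bit experiences only propagation delay: d/s = 640000/300000000 = 2133 μs.

2133 μs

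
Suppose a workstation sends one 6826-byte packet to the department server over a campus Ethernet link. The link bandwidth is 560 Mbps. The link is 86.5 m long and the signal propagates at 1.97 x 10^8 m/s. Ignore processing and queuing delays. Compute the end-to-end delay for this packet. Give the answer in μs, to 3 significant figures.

L = 6826 × 8 = 54608 bits.
Transmission delay = L/R = 54608 / 560000000 = 97.5143 μs.
Propagation delay = d/s = 86.5 m / 197000000 m/s = 0.439086 μs.
Total = 98.0 μs.

98.0 μs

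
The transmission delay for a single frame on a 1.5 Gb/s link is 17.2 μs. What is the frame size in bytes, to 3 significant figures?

3230 bytes

L = R × t_tx = 1500000000 b/s × 1.72e-05 s = 25800 bits.
In bytes: 25800 / 8 = 3230 bytes.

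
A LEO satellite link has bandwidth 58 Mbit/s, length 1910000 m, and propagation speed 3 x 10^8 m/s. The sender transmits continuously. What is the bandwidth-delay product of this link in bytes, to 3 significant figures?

Propagation delay = 1910000 / 300000000 = 0.00636667 s.
BDP = R × t_prop = 58000000 × 0.00636667 = 369267 bits.
In bytes: 369267/8 = 46200 bytes.

46200 bytes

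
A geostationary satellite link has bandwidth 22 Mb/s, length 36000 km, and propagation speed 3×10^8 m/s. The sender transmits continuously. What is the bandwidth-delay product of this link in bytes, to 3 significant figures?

330000 bytes

Propagation delay = 36000000 / 300000000 = 0.12 s.
BDP = R × t_prop = 22000000 × 0.12 = 2640000 bits.
In bytes: 2640000/8 = 330000 bytes.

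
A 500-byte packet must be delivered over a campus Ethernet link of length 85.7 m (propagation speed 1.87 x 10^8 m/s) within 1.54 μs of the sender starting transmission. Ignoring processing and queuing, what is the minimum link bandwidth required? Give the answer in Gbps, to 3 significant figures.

L = 4000 bits.
Propagation delay = 85.7 / 187000000 = 0.458289 μs.
Transmission budget = 1.54 − 0.458289 = 1.08171 μs.
R ≥ L / t_tx = 4000 bits / 1.08171e-06 s = 3.70 Gbps.

3.70 Gbps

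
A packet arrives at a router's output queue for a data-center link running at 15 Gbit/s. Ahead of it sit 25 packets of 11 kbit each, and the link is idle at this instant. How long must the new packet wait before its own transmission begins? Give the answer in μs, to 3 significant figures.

Each queued packet: L/R = 11000/15000000000 = 0.733333 μs.
25 queued → 18.3333 μs.
Queuing delay = 18.3 μs.

18.3 μs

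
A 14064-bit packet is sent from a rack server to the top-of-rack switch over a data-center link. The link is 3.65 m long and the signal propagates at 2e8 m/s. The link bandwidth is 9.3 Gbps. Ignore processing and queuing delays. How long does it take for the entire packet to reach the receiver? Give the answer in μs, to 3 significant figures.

1.53 μs

Transmission delay = L/R = 14064 / 9300000000 = 1.51226 μs.
Propagation delay = d/s = 3.65 m / 200000000 m/s = 0.01825 μs.
Total = 1.53 μs.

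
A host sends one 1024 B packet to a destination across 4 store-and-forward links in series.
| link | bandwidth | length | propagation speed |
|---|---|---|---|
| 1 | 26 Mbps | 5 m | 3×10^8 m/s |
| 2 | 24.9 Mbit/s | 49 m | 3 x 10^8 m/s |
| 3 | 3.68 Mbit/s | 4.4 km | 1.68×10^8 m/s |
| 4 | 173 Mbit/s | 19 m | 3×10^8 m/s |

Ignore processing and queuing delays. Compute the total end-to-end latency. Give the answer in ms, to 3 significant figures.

2.94 ms

L = 1024 × 8 = 8192 bits.
Transmission delays (L/R per hop): 0.315077, 0.328996, 2.22609, 0.0473526 ms; sum = 2.91751 ms.
Propagation delays (d/s per hop): 1.66667e-05, 0.000163333, 0.0261905, 6.33333e-05 ms; sum = 0.0264338 ms.
End-to-end = 2.94 ms.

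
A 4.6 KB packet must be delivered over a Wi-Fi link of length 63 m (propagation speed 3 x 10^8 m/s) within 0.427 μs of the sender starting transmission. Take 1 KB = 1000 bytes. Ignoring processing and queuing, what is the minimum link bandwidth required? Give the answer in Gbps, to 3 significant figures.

170 Gbps

L = 36800 bits.
Propagation delay = 63 / 300000000 = 0.21 μs.
Transmission budget = 0.427 − 0.21 = 0.217 μs.
R ≥ L / t_tx = 36800 bits / 2.17e-07 s = 170 Gbps.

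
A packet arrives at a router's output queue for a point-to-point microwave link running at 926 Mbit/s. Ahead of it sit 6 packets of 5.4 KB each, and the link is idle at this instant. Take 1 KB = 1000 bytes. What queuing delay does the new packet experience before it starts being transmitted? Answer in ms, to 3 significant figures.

0.280 ms

Each queued packet: L/R = 43200/926000000 = 0.0466523 ms.
6 queued → 0.279914 ms.
Queuing delay = 0.280 ms.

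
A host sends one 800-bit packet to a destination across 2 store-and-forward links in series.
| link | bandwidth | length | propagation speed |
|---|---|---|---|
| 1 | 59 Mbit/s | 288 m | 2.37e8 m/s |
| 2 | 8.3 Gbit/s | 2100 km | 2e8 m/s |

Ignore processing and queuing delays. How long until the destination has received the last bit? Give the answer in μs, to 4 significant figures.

10510 μs

Transmission delays (L/R per hop): 13.5593, 0.0963855 μs; sum = 13.6557 μs.
Propagation delays (d/s per hop): 1.21519, 10500 μs; sum = 10501.2 μs.
End-to-end = 10510 μs.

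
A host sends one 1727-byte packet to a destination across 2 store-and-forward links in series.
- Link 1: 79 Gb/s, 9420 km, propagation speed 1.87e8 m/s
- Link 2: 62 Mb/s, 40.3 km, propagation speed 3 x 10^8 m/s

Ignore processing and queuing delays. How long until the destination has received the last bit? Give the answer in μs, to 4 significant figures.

L = 1727 × 8 = 13816 bits.
Transmission delays (L/R per hop): 0.174886, 222.839 μs; sum = 223.014 μs.
Propagation delays (d/s per hop): 50374.3, 134.333 μs; sum = 50508.7 μs.
End-to-end = 50730 μs.

50730 μs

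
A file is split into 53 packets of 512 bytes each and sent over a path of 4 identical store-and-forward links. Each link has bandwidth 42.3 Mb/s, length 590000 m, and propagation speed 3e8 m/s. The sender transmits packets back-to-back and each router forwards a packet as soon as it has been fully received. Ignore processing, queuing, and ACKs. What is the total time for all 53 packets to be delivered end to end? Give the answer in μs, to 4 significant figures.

13290 μs

Per-hop transmission t_tx = L/R = 4096/42300000 = 96.8322 μs.
Per-hop propagation t_prop = 590000/300000000 = 1966.67 μs.
Pipeline fill: first packet needs 4·t_tx to clear all hops; remaining 52 packets each add one t_tx.
Total = (4+53-1)·t_tx + 4·t_prop = 56·96.8322 + 4·1966.67 = 13290 μs.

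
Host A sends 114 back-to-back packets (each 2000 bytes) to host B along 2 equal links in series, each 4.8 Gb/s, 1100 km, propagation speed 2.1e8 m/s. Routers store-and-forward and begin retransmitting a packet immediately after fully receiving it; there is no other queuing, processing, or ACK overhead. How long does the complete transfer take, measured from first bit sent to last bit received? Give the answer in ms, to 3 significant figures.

Per-hop transmission t_tx = L/R = 16000/4800000000 = 0.00333333 ms.
Per-hop propagation t_prop = 1100000/210000000 = 5.2381 ms.
Pipeline fill: first packet needs 2·t_tx to clear all hops; remaining 113 packets each add one t_tx.
Total = (2+114-1)·t_tx + 2·t_prop = 115·0.00333333 + 2·5.2381 = 10.9 ms.

10.9 ms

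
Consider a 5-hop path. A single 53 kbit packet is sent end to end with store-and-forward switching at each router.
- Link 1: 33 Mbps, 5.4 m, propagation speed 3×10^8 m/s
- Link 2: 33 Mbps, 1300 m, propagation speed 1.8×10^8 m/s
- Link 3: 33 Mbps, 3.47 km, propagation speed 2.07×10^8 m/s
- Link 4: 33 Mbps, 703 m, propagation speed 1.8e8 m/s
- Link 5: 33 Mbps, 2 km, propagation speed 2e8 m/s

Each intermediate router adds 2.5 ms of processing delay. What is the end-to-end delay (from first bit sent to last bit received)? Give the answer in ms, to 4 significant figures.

18.07 ms

L = 53000 bits.
Transmission delay per hop = L/R = 53000/33000000 = 1.60606 ms; 5 hops → 8.0303 ms.
Propagation delays (d/s per hop): 1.8e-05, 0.00722222, 0.0167633, 0.00390556, 0.01 ms; sum = 0.0379091 ms.
Processing at 4 router(s): 4 × 2.5 ms = 10 ms.
End-to-end = 18.07 ms.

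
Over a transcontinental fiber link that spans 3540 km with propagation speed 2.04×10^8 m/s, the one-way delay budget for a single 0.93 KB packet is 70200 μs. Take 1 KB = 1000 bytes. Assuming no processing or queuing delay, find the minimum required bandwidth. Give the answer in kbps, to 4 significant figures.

L = 7440 bits.
Propagation delay = 3540000 / 204000000 = 17352.9 μs.
Transmission budget = 70200 − 17352.9 = 52847.1 μs.
R ≥ L / t_tx = 7440 bits / 0.0528471 s = 140.8 kbps.

140.8 kbps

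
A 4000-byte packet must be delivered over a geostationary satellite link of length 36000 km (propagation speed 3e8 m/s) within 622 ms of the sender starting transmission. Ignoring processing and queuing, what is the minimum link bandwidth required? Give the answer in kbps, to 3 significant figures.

63.7 kbps

L = 32000 bits.
Propagation delay = 36000000 / 300000000 = 120 ms.
Transmission budget = 622 − 120 = 502 ms.
R ≥ L / t_tx = 32000 bits / 0.502 s = 63.7 kbps.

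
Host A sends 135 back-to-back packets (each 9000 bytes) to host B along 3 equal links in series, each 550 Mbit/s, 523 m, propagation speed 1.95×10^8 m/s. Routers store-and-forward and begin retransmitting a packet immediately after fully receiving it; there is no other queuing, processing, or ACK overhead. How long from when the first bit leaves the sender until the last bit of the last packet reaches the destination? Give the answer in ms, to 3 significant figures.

Per-hop transmission t_tx = L/R = 72000/550000000 = 0.130909 ms.
Per-hop propagation t_prop = 523/195000000 = 0.00268205 ms.
Pipeline fill: first packet needs 3·t_tx to clear all hops; remaining 134 packets each add one t_tx.
Total = (3+135-1)·t_tx + 3·t_prop = 137·0.130909 + 3·0.00268205 = 17.9 ms.

17.9 ms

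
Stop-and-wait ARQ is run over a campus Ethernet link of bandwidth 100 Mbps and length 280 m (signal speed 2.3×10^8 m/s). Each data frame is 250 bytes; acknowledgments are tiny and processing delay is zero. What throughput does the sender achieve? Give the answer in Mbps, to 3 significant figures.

t_tx = L/R = 2000/100000000 = 2e-05 s.
t_prop = 280/2.3e+08 = 1.21739e-06 s; RTT = 2.43478e-06 s.
Cycle = t_tx + RTT = 2.24348e-05 s.
Throughput = L / cycle = 2000 / 2.24348e-05 = 89.1 Mbps.

89.1 Mbps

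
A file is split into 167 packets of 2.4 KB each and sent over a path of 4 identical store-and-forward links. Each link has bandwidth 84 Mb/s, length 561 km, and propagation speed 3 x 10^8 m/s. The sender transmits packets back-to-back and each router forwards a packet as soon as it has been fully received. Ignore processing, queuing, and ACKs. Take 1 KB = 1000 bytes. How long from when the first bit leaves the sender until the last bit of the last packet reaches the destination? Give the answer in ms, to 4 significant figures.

46.34 ms

Per-hop transmission t_tx = L/R = 19200/84000000 = 0.228571 ms.
Per-hop propagation t_prop = 561000/300000000 = 1.87 ms.
Pipeline fill: first packet needs 4·t_tx to clear all hops; remaining 166 packets each add one t_tx.
Total = (4+167-1)·t_tx + 4·t_prop = 170·0.228571 + 4·1.87 = 46.34 ms.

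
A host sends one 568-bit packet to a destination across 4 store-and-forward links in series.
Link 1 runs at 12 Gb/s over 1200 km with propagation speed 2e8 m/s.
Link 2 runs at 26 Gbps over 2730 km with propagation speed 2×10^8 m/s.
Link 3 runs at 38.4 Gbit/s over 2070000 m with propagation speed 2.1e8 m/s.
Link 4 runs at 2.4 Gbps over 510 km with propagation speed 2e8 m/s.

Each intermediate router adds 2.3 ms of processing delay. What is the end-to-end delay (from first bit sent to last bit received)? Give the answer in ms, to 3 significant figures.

Transmission delays (L/R per hop): 4.73333e-05, 2.18462e-05, 1.47917e-05, 0.000236667 ms; sum = 0.000320638 ms.
Propagation delays (d/s per hop): 6, 13.65, 9.85714, 2.55 ms; sum = 32.0571 ms.
Processing at 3 router(s): 3 × 2.3 ms = 6.9 ms.
End-to-end = 39.0 ms.

39.0 ms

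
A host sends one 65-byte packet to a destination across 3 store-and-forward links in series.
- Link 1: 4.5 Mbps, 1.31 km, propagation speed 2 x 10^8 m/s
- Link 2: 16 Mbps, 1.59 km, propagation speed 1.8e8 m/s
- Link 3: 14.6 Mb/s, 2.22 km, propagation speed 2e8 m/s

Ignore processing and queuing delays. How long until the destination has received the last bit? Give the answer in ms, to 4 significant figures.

0.2102 ms

L = 65 × 8 = 520 bits.
Transmission delays (L/R per hop): 0.115556, 0.0325, 0.0356164 ms; sum = 0.183672 ms.
Propagation delays (d/s per hop): 0.00655, 0.00883333, 0.0111 ms; sum = 0.0264833 ms.
End-to-end = 0.2102 ms.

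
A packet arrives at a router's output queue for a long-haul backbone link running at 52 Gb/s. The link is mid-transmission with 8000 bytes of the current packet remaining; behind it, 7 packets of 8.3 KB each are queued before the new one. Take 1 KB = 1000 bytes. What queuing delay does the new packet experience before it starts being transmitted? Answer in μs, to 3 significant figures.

10.2 μs

Each queued packet: L/R = 66400/52000000000 = 1.27692 μs.
7 queued → 8.93846 μs.
Plus remaining 64000 bits of current packet: 1.23077 μs.
Queuing delay = 10.2 μs.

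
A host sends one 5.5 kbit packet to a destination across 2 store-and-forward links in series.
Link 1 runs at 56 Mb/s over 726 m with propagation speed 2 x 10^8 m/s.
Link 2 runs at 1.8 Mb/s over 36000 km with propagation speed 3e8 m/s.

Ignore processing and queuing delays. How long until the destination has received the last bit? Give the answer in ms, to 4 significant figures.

L = 5500 bits.
Transmission delays (L/R per hop): 0.0982143, 3.05556 ms; sum = 3.15377 ms.
Propagation delays (d/s per hop): 0.00363, 120 ms; sum = 120.004 ms.
End-to-end = 123.2 ms.

123.2 ms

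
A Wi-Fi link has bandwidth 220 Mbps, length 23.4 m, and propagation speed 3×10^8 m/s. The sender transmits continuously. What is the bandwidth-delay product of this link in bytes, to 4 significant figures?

2.145 bytes

Propagation delay = 23.4 / 300000000 = 7.8e-08 s.
BDP = R × t_prop = 220000000 × 7.8e-08 = 17.16 bits.
In bytes: 17.16/8 = 2.145 bytes.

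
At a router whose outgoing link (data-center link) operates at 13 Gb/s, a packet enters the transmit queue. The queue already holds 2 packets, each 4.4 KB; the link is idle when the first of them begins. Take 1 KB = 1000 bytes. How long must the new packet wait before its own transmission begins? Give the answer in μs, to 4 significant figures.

5.415 μs

Each queued packet: L/R = 35200/13000000000 = 2.70769 μs.
2 queued → 5.41538 μs.
Queuing delay = 5.415 μs.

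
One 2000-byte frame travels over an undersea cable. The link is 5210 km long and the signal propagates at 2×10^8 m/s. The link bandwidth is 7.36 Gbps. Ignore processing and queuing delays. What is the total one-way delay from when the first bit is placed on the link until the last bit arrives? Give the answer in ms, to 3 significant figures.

L = 2000 × 8 = 16000 bits.
Transmission delay = L/R = 16000 / 7360000000 = 0.00217391 ms.
Propagation delay = d/s = 5210000 m / 200000000 m/s = 26.05 ms.
Total = 26.1 ms.

26.1 ms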